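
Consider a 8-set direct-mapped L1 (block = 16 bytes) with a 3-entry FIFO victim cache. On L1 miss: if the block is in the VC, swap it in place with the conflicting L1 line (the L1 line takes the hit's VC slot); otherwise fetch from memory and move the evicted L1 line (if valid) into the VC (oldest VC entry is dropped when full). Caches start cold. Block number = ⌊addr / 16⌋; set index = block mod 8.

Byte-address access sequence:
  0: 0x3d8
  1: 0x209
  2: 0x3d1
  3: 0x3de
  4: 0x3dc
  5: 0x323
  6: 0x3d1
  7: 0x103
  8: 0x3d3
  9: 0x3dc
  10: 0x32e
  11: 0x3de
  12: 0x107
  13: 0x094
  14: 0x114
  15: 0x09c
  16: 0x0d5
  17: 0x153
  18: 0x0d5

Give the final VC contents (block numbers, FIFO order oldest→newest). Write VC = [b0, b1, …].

#0 0x3d8→b61/s5 MISS; vc=[]
#1 0x209→b32/s0 MISS; vc=[]
#2 0x3d1→b61/s5 L1-HIT; vc=[]
#3 0x3de→b61/s5 L1-HIT; vc=[]
#4 0x3dc→b61/s5 L1-HIT; vc=[]
#5 0x323→b50/s2 MISS; vc=[]
#6 0x3d1→b61/s5 L1-HIT; vc=[]
#7 0x103→b16/s0 MISS; vc=[32]
#8 0x3d3→b61/s5 L1-HIT; vc=[32]
#9 0x3dc→b61/s5 L1-HIT; vc=[32]
#10 0x32e→b50/s2 L1-HIT; vc=[32]
#11 0x3de→b61/s5 L1-HIT; vc=[32]
#12 0x107→b16/s0 L1-HIT; vc=[32]
#13 0x94→b9/s1 MISS; vc=[32]
#14 0x114→b17/s1 MISS; vc=[32,9]
#15 0x9c→b9/s1 VC-HIT; vc=[32,17]
#16 0xd5→b13/s5 MISS; vc=[32,17,61]
#17 0x153→b21/s5 MISS; vc=[17,61,13]
#18 0xd5→b13/s5 VC-HIT; vc=[17,61,21]

VC = [17, 61, 21]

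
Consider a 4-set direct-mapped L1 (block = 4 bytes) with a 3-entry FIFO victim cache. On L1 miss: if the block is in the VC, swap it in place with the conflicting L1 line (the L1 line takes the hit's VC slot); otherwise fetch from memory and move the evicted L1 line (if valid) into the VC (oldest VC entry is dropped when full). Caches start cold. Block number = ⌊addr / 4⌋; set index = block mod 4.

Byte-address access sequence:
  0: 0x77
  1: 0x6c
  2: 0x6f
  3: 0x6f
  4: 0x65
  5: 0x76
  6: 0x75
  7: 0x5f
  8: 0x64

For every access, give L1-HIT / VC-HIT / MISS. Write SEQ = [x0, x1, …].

SEQ = [MISS, MISS, L1-HIT, L1-HIT, MISS, VC-HIT, L1-HIT, MISS, VC-HIT]

#0 0x77→b29/s1 MISS; vc=[]
#1 0x6c→b27/s3 MISS; vc=[]
#2 0x6f→b27/s3 L1-HIT; vc=[]
#3 0x6f→b27/s3 L1-HIT; vc=[]
#4 0x65→b25/s1 MISS; vc=[29]
#5 0x76→b29/s1 VC-HIT; vc=[25]
#6 0x75→b29/s1 L1-HIT; vc=[25]
#7 0x5f→b23/s3 MISS; vc=[25,27]
#8 0x64→b25/s1 VC-HIT; vc=[29,27]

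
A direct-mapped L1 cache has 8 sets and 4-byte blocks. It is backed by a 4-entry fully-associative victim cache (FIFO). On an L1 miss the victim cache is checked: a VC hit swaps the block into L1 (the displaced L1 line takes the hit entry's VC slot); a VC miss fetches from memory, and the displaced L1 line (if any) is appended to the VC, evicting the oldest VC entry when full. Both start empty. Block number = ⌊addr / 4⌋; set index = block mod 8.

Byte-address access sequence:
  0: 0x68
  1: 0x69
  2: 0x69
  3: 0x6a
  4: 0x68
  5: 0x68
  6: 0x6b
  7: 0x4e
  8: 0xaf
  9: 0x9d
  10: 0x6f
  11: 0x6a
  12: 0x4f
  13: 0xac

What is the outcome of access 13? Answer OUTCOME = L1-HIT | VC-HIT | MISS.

OUTCOME = VC-HIT

#0 0x68→b26/s2 MISS; vc=[]
#1 0x69→b26/s2 L1-HIT; vc=[]
#2 0x69→b26/s2 L1-HIT; vc=[]
#3 0x6a→b26/s2 L1-HIT; vc=[]
#4 0x68→b26/s2 L1-HIT; vc=[]
#5 0x68→b26/s2 L1-HIT; vc=[]
#6 0x6b→b26/s2 L1-HIT; vc=[]
#7 0x4e→b19/s3 MISS; vc=[]
#8 0xaf→b43/s3 MISS; vc=[19]
#9 0x9d→b39/s7 MISS; vc=[19]
#10 0x6f→b27/s3 MISS; vc=[19,43]
#11 0x6a→b26/s2 L1-HIT; vc=[19,43]
#12 0x4f→b19/s3 VC-HIT; vc=[27,43]
#13 0xac→b43/s3 VC-HIT; vc=[27,19]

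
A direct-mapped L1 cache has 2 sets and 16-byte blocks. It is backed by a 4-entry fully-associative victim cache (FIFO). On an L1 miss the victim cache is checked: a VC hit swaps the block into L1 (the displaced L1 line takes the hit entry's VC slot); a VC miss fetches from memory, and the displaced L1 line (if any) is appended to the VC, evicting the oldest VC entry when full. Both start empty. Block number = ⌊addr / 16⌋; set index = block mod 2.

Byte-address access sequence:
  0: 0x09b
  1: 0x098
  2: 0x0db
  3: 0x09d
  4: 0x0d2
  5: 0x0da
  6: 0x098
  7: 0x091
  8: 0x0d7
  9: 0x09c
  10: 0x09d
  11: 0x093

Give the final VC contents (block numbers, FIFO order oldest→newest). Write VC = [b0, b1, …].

#0 0x9b→b9/s1 MISS; vc=[]
#1 0x98→b9/s1 L1-HIT; vc=[]
#2 0xdb→b13/s1 MISS; vc=[9]
#3 0x9d→b9/s1 VC-HIT; vc=[13]
#4 0xd2→b13/s1 VC-HIT; vc=[9]
#5 0xda→b13/s1 L1-HIT; vc=[9]
#6 0x98→b9/s1 VC-HIT; vc=[13]
#7 0x91→b9/s1 L1-HIT; vc=[13]
#8 0xd7→b13/s1 VC-HIT; vc=[9]
#9 0x9c→b9/s1 VC-HIT; vc=[13]
#10 0x9d→b9/s1 L1-HIT; vc=[13]
#11 0x93→b9/s1 L1-HIT; vc=[13]

VC = [13]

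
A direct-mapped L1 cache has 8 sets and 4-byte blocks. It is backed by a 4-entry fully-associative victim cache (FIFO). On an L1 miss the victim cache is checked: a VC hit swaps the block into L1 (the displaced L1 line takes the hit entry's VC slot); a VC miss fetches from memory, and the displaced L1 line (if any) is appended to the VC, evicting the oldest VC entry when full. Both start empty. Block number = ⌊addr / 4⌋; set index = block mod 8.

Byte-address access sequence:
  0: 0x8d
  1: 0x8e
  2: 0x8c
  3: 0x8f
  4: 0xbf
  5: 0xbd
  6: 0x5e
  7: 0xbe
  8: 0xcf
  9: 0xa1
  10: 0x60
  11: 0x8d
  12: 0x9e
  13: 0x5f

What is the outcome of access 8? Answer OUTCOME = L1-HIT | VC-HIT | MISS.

OUTCOME = MISS

  [0] addr=0x8d blk=35 s=3: MISS | VC []
  [1] addr=0x8e blk=35 s=3: L1-HIT | VC []
  [2] addr=0x8c blk=35 s=3: L1-HIT | VC []
  [3] addr=0x8f blk=35 s=3: L1-HIT | VC []
  [4] addr=0xbf blk=47 s=7: MISS | VC []
  [5] addr=0xbd blk=47 s=7: L1-HIT | VC []
  [6] addr=0x5e blk=23 s=7: MISS | VC [47]
  [7] addr=0xbe blk=47 s=7: VC-HIT | VC [23]
  [8] addr=0xcf blk=51 s=3: MISS | VC [23, 35]
  [9] addr=0xa1 blk=40 s=0: MISS | VC [23, 35]
  [10] addr=0x60 blk=24 s=0: MISS | VC [23, 35, 40]
  [11] addr=0x8d blk=35 s=3: VC-HIT | VC [23, 51, 40]
  [12] addr=0x9e blk=39 s=7: MISS | VC [23, 51, 40, 47]
  [13] addr=0x5f blk=23 s=7: VC-HIT | VC [39, 51, 40, 47]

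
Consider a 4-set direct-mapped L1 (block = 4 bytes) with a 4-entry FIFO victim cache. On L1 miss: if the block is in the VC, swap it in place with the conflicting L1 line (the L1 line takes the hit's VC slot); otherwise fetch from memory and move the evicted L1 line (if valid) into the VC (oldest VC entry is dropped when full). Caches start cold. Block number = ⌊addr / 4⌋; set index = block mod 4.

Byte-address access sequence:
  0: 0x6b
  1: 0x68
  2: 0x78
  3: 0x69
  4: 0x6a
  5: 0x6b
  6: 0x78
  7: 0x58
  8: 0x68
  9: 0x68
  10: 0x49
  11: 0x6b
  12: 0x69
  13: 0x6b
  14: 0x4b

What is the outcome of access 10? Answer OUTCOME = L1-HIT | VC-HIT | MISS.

OUTCOME = MISS

  [0] addr=0x6b blk=26 s=2: MISS | VC []
  [1] addr=0x68 blk=26 s=2: L1-HIT | VC []
  [2] addr=0x78 blk=30 s=2: MISS | VC [26]
  [3] addr=0x69 blk=26 s=2: VC-HIT | VC [30]
  [4] addr=0x6a blk=26 s=2: L1-HIT | VC [30]
  [5] addr=0x6b blk=26 s=2: L1-HIT | VC [30]
  [6] addr=0x78 blk=30 s=2: VC-HIT | VC [26]
  [7] addr=0x58 blk=22 s=2: MISS | VC [26, 30]
  [8] addr=0x68 blk=26 s=2: VC-HIT | VC [22, 30]
  [9] addr=0x68 blk=26 s=2: L1-HIT | VC [22, 30]
  [10] addr=0x49 blk=18 s=2: MISS | VC [22, 30, 26]
  [11] addr=0x6b blk=26 s=2: VC-HIT | VC [22, 30, 18]
  [12] addr=0x69 blk=26 s=2: L1-HIT | VC [22, 30, 18]
  [13] addr=0x6b blk=26 s=2: L1-HIT | VC [22, 30, 18]
  [14] addr=0x4b blk=18 s=2: VC-HIT | VC [22, 30, 26]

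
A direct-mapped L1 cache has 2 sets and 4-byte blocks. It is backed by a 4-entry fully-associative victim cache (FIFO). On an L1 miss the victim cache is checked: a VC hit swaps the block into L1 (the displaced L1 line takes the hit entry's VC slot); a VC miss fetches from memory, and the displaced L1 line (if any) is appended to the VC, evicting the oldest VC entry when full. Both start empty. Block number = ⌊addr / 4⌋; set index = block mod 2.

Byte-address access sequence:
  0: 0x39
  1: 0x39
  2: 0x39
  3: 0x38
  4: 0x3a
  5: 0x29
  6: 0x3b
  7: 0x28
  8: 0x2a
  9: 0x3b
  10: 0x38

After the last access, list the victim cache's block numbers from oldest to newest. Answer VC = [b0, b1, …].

VC = [10]

0: 0x39 (blk 14, set 0) → MISS  vc=[]
1: 0x39 (blk 14, set 0) → L1-HIT  vc=[]
2: 0x39 (blk 14, set 0) → L1-HIT  vc=[]
3: 0x38 (blk 14, set 0) → L1-HIT  vc=[]
4: 0x3a (blk 14, set 0) → L1-HIT  vc=[]
5: 0x29 (blk 10, set 0) → MISS  vc=[14]
6: 0x3b (blk 14, set 0) → VC-HIT  vc=[10]
7: 0x28 (blk 10, set 0) → VC-HIT  vc=[14]
8: 0x2a (blk 10, set 0) → L1-HIT  vc=[14]
9: 0x3b (blk 14, set 0) → VC-HIT  vc=[10]
10: 0x38 (blk 14, set 0) → L1-HIT  vc=[10]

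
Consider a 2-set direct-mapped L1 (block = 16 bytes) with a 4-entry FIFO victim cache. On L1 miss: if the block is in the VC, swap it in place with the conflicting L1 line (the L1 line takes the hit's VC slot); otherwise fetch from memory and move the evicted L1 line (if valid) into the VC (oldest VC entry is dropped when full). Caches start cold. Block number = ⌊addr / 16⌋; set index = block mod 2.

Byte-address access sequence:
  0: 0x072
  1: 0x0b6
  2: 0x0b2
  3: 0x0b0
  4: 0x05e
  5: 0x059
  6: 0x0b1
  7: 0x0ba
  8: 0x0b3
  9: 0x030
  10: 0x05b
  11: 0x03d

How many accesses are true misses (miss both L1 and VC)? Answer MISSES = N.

0: 0x72 (blk 7, set 1) → MISS  vc=[]
1: 0xb6 (blk 11, set 1) → MISS  vc=[7]
2: 0xb2 (blk 11, set 1) → L1-HIT  vc=[7]
3: 0xb0 (blk 11, set 1) → L1-HIT  vc=[7]
4: 0x5e (blk 5, set 1) → MISS  vc=[7, 11]
5: 0x59 (blk 5, set 1) → L1-HIT  vc=[7, 11]
6: 0xb1 (blk 11, set 1) → VC-HIT  vc=[7, 5]
7: 0xba (blk 11, set 1) → L1-HIT  vc=[7, 5]
8: 0xb3 (blk 11, set 1) → L1-HIT  vc=[7, 5]
9: 0x30 (blk 3, set 1) → MISS  vc=[7, 5, 11]
10: 0x5b (blk 5, set 1) → VC-HIT  vc=[7, 3, 11]
11: 0x3d (blk 3, set 1) → VC-HIT  vc=[7, 5, 11]

MISSES = 4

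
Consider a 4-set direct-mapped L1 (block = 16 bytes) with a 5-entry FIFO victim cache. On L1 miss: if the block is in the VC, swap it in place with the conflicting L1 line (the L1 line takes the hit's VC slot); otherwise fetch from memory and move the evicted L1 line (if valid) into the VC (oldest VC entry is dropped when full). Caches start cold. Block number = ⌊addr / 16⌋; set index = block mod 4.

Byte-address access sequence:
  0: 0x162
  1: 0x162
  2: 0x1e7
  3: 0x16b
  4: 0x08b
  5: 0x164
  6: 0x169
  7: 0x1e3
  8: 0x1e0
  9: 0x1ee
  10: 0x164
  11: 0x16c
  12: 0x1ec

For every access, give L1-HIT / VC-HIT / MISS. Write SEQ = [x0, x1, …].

  [0] addr=0x162 blk=22 s=2: MISS | VC []
  [1] addr=0x162 blk=22 s=2: L1-HIT | VC []
  [2] addr=0x1e7 blk=30 s=2: MISS | VC [22]
  [3] addr=0x16b blk=22 s=2: VC-HIT | VC [30]
  [4] addr=0x8b blk=8 s=0: MISS | VC [30]
  [5] addr=0x164 blk=22 s=2: L1-HIT | VC [30]
  [6] addr=0x169 blk=22 s=2: L1-HIT | VC [30]
  [7] addr=0x1e3 blk=30 s=2: VC-HIT | VC [22]
  [8] addr=0x1e0 blk=30 s=2: L1-HIT | VC [22]
  [9] addr=0x1ee blk=30 s=2: L1-HIT | VC [22]
  [10] addr=0x164 blk=22 s=2: VC-HIT | VC [30]
  [11] addr=0x16c blk=22 s=2: L1-HIT | VC [30]
  [12] addr=0x1ec blk=30 s=2: VC-HIT | VC [22]

SEQ = [MISS, L1-HIT, MISS, VC-HIT, MISS, L1-HIT, L1-HIT, VC-HIT, L1-HIT, L1-HIT, VC-HIT, L1-HIT, VC-HIT]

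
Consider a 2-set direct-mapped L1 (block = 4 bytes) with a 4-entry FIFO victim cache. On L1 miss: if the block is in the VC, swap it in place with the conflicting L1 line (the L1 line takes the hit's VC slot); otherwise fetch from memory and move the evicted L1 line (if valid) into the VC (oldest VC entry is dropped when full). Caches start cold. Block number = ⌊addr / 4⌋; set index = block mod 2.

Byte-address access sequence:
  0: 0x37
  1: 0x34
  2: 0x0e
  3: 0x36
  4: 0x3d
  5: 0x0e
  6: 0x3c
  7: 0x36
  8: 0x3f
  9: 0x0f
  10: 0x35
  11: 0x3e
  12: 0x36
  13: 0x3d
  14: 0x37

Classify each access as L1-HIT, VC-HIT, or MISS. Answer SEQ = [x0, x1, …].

SEQ = [MISS, L1-HIT, MISS, VC-HIT, MISS, VC-HIT, VC-HIT, VC-HIT, VC-HIT, VC-HIT, VC-HIT, VC-HIT, VC-HIT, VC-HIT, VC-HIT]

0: 0x37 (blk 13, set 1) → MISS  vc=[]
1: 0x34 (blk 13, set 1) → L1-HIT  vc=[]
2: 0xe (blk 3, set 1) → MISS  vc=[13]
3: 0x36 (blk 13, set 1) → VC-HIT  vc=[3]
4: 0x3d (blk 15, set 1) → MISS  vc=[3, 13]
5: 0xe (blk 3, set 1) → VC-HIT  vc=[15, 13]
6: 0x3c (blk 15, set 1) → VC-HIT  vc=[3, 13]
7: 0x36 (blk 13, set 1) → VC-HIT  vc=[3, 15]
8: 0x3f (blk 15, set 1) → VC-HIT  vc=[3, 13]
9: 0xf (blk 3, set 1) → VC-HIT  vc=[15, 13]
10: 0x35 (blk 13, set 1) → VC-HIT  vc=[15, 3]
11: 0x3e (blk 15, set 1) → VC-HIT  vc=[13, 3]
12: 0x36 (blk 13, set 1) → VC-HIT  vc=[15, 3]
13: 0x3d (blk 15, set 1) → VC-HIT  vc=[13, 3]
14: 0x37 (blk 13, set 1) → VC-HIT  vc=[15, 3]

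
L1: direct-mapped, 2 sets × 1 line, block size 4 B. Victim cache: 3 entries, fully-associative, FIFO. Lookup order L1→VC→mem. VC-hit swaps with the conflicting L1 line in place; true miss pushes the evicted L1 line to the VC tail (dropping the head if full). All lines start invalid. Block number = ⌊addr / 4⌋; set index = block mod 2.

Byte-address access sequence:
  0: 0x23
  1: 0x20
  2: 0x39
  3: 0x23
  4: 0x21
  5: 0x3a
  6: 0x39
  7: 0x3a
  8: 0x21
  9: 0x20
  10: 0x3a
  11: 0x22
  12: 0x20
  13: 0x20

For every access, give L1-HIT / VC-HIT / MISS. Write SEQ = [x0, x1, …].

  [0] addr=0x23 blk=8 s=0: MISS | VC []
  [1] addr=0x20 blk=8 s=0: L1-HIT | VC []
  [2] addr=0x39 blk=14 s=0: MISS | VC [8]
  [3] addr=0x23 blk=8 s=0: VC-HIT | VC [14]
  [4] addr=0x21 blk=8 s=0: L1-HIT | VC [14]
  [5] addr=0x3a blk=14 s=0: VC-HIT | VC [8]
  [6] addr=0x39 blk=14 s=0: L1-HIT | VC [8]
  [7] addr=0x3a blk=14 s=0: L1-HIT | VC [8]
  [8] addr=0x21 blk=8 s=0: VC-HIT | VC [14]
  [9] addr=0x20 blk=8 s=0: L1-HIT | VC [14]
  [10] addr=0x3a blk=14 s=0: VC-HIT | VC [8]
  [11] addr=0x22 blk=8 s=0: VC-HIT | VC [14]
  [12] addr=0x20 blk=8 s=0: L1-HIT | VC [14]
  [13] addr=0x20 blk=8 s=0: L1-HIT | VC [14]

SEQ = [MISS, L1-HIT, MISS, VC-HIT, L1-HIT, VC-HIT, L1-HIT, L1-HIT, VC-HIT, L1-HIT, VC-HIT, VC-HIT, L1-HIT, L1-HIT]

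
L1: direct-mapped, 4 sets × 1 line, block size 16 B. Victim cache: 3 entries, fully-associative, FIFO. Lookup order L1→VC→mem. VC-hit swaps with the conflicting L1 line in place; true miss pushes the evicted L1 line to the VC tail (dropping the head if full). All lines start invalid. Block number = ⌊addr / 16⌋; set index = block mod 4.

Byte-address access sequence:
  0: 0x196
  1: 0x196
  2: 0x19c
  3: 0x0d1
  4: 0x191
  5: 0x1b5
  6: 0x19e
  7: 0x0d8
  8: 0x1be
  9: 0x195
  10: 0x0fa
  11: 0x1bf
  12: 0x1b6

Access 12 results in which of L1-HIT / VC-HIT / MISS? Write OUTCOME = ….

OUTCOME = L1-HIT

#0 0x196→b25/s1 MISS; vc=[]
#1 0x196→b25/s1 L1-HIT; vc=[]
#2 0x19c→b25/s1 L1-HIT; vc=[]
#3 0xd1→b13/s1 MISS; vc=[25]
#4 0x191→b25/s1 VC-HIT; vc=[13]
#5 0x1b5→b27/s3 MISS; vc=[13]
#6 0x19e→b25/s1 L1-HIT; vc=[13]
#7 0xd8→b13/s1 VC-HIT; vc=[25]
#8 0x1be→b27/s3 L1-HIT; vc=[25]
#9 0x195→b25/s1 VC-HIT; vc=[13]
#10 0xfa→b15/s3 MISS; vc=[13,27]
#11 0x1bf→b27/s3 VC-HIT; vc=[13,15]
#12 0x1b6→b27/s3 L1-HIT; vc=[13,15]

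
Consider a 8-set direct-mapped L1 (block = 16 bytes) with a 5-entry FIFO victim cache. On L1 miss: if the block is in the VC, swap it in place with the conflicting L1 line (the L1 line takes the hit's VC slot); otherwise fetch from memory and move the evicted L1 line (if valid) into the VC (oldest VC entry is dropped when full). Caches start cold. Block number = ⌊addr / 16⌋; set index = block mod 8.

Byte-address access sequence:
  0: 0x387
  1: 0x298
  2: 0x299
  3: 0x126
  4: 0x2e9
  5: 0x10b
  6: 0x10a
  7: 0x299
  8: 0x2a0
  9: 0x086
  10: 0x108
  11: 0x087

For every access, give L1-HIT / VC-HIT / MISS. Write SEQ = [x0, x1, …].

#0 0x387→b56/s0 MISS; vc=[]
#1 0x298→b41/s1 MISS; vc=[]
#2 0x299→b41/s1 L1-HIT; vc=[]
#3 0x126→b18/s2 MISS; vc=[]
#4 0x2e9→b46/s6 MISS; vc=[]
#5 0x10b→b16/s0 MISS; vc=[56]
#6 0x10a→b16/s0 L1-HIT; vc=[56]
#7 0x299→b41/s1 L1-HIT; vc=[56]
#8 0x2a0→b42/s2 MISS; vc=[56,18]
#9 0x86→b8/s0 MISS; vc=[56,18,16]
#10 0x108→b16/s0 VC-HIT; vc=[56,18,8]
#11 0x87→b8/s0 VC-HIT; vc=[56,18,16]

SEQ = [MISS, MISS, L1-HIT, MISS, MISS, MISS, L1-HIT, L1-HIT, MISS, MISS, VC-HIT, VC-HIT]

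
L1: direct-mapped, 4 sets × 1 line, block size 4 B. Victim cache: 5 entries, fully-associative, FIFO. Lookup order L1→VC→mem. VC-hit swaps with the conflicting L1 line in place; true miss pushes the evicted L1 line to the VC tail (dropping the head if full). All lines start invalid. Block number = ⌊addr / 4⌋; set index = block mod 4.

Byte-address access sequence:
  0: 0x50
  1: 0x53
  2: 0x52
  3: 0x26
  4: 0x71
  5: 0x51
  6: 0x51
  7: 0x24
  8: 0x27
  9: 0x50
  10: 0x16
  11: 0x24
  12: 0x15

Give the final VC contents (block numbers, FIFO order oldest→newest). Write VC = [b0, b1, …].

VC = [28, 9]

  [0] addr=0x50 blk=20 s=0: MISS | VC []
  [1] addr=0x53 blk=20 s=0: L1-HIT | VC []
  [2] addr=0x52 blk=20 s=0: L1-HIT | VC []
  [3] addr=0x26 blk=9 s=1: MISS | VC []
  [4] addr=0x71 blk=28 s=0: MISS | VC [20]
  [5] addr=0x51 blk=20 s=0: VC-HIT | VC [28]
  [6] addr=0x51 blk=20 s=0: L1-HIT | VC [28]
  [7] addr=0x24 blk=9 s=1: L1-HIT | VC [28]
  [8] addr=0x27 blk=9 s=1: L1-HIT | VC [28]
  [9] addr=0x50 blk=20 s=0: L1-HIT | VC [28]
  [10] addr=0x16 blk=5 s=1: MISS | VC [28, 9]
  [11] addr=0x24 blk=9 s=1: VC-HIT | VC [28, 5]
  [12] addr=0x15 blk=5 s=1: VC-HIT | VC [28, 9]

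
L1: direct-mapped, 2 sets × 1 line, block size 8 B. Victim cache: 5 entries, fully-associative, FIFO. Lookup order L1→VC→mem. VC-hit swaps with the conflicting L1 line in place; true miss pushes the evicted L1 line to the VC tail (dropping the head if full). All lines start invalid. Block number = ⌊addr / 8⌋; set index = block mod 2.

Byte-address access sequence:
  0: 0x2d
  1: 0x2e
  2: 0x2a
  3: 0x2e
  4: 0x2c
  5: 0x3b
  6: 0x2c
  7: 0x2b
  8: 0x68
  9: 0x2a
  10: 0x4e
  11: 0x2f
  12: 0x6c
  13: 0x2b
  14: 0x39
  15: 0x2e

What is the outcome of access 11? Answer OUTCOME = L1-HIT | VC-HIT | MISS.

  [0] addr=0x2d blk=5 s=1: MISS | VC []
  [1] addr=0x2e blk=5 s=1: L1-HIT | VC []
  [2] addr=0x2a blk=5 s=1: L1-HIT | VC []
  [3] addr=0x2e blk=5 s=1: L1-HIT | VC []
  [4] addr=0x2c blk=5 s=1: L1-HIT | VC []
  [5] addr=0x3b blk=7 s=1: MISS | VC [5]
  [6] addr=0x2c blk=5 s=1: VC-HIT | VC [7]
  [7] addr=0x2b blk=5 s=1: L1-HIT | VC [7]
  [8] addr=0x68 blk=13 s=1: MISS | VC [7, 5]
  [9] addr=0x2a blk=5 s=1: VC-HIT | VC [7, 13]
  [10] addr=0x4e blk=9 s=1: MISS | VC [7, 13, 5]
  [11] addr=0x2f blk=5 s=1: VC-HIT | VC [7, 13, 9]
  [12] addr=0x6c blk=13 s=1: VC-HIT | VC [7, 5, 9]
  [13] addr=0x2b blk=5 s=1: VC-HIT | VC [7, 13, 9]
  [14] addr=0x39 blk=7 s=1: VC-HIT | VC [5, 13, 9]
  [15] addr=0x2e blk=5 s=1: VC-HIT | VC [7, 13, 9]

OUTCOME = VC-HIT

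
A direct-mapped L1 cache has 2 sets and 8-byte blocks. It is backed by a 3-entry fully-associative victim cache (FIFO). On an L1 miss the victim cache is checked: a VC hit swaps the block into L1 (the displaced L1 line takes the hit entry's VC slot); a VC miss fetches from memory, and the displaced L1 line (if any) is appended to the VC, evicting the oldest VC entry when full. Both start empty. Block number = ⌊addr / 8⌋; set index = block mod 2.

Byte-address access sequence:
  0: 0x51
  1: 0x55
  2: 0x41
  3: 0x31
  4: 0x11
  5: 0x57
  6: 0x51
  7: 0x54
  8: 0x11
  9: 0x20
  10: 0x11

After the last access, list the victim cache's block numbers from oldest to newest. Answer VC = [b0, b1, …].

  [0] addr=0x51 blk=10 s=0: MISS | VC []
  [1] addr=0x55 blk=10 s=0: L1-HIT | VC []
  [2] addr=0x41 blk=8 s=0: MISS | VC [10]
  [3] addr=0x31 blk=6 s=0: MISS | VC [10, 8]
  [4] addr=0x11 blk=2 s=0: MISS | VC [10, 8, 6]
  [5] addr=0x57 blk=10 s=0: VC-HIT | VC [2, 8, 6]
  [6] addr=0x51 blk=10 s=0: L1-HIT | VC [2, 8, 6]
  [7] addr=0x54 blk=10 s=0: L1-HIT | VC [2, 8, 6]
  [8] addr=0x11 blk=2 s=0: VC-HIT | VC [10, 8, 6]
  [9] addr=0x20 blk=4 s=0: MISS | VC [8, 6, 2]
  [10] addr=0x11 blk=2 s=0: VC-HIT | VC [8, 6, 4]

VC = [8, 6, 4]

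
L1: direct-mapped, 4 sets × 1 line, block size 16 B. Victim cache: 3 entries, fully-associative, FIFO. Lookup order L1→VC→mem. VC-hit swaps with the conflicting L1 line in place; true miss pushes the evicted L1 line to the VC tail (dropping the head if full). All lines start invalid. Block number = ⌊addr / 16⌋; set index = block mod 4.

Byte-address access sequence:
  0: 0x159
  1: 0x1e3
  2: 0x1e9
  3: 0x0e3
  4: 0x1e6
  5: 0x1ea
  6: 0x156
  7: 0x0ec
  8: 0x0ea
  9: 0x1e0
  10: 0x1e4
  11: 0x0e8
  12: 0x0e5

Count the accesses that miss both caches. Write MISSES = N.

MISSES = 3

  [0] addr=0x159 blk=21 s=1: MISS | VC []
  [1] addr=0x1e3 blk=30 s=2: MISS | VC []
  [2] addr=0x1e9 blk=30 s=2: L1-HIT | VC []
  [3] addr=0xe3 blk=14 s=2: MISS | VC [30]
  [4] addr=0x1e6 blk=30 s=2: VC-HIT | VC [14]
  [5] addr=0x1ea blk=30 s=2: L1-HIT | VC [14]
  [6] addr=0x156 blk=21 s=1: L1-HIT | VC [14]
  [7] addr=0xec blk=14 s=2: VC-HIT | VC [30]
  [8] addr=0xea blk=14 s=2: L1-HIT | VC [30]
  [9] addr=0x1e0 blk=30 s=2: VC-HIT | VC [14]
  [10] addr=0x1e4 blk=30 s=2: L1-HIT | VC [14]
  [11] addr=0xe8 blk=14 s=2: VC-HIT | VC [30]
  [12] addr=0xe5 blk=14 s=2: L1-HIT | VC [30]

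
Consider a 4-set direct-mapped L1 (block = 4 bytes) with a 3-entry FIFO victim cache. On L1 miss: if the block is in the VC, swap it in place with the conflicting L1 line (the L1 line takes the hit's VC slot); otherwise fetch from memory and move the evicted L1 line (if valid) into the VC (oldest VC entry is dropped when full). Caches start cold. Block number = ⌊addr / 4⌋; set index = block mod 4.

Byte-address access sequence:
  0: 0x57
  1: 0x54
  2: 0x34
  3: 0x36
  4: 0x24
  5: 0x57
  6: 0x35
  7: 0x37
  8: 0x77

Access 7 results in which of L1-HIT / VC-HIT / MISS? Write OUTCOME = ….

#0 0x57→b21/s1 MISS; vc=[]
#1 0x54→b21/s1 L1-HIT; vc=[]
#2 0x34→b13/s1 MISS; vc=[21]
#3 0x36→b13/s1 L1-HIT; vc=[21]
#4 0x24→b9/s1 MISS; vc=[21,13]
#5 0x57→b21/s1 VC-HIT; vc=[9,13]
#6 0x35→b13/s1 VC-HIT; vc=[9,21]
#7 0x37→b13/s1 L1-HIT; vc=[9,21]
#8 0x77→b29/s1 MISS; vc=[9,21,13]

OUTCOME = L1-HIT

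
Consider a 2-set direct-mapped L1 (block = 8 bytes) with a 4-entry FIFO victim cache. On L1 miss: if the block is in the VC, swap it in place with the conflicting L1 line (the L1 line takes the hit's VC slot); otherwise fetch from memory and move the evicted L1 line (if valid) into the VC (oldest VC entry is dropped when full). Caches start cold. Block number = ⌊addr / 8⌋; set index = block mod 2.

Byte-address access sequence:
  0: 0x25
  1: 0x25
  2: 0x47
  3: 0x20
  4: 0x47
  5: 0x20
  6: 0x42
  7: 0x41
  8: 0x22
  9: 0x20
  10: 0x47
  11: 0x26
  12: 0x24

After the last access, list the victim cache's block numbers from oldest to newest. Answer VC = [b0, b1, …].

VC = [8]

  [0] addr=0x25 blk=4 s=0: MISS | VC []
  [1] addr=0x25 blk=4 s=0: L1-HIT | VC []
  [2] addr=0x47 blk=8 s=0: MISS | VC [4]
  [3] addr=0x20 blk=4 s=0: VC-HIT | VC [8]
  [4] addr=0x47 blk=8 s=0: VC-HIT | VC [4]
  [5] addr=0x20 blk=4 s=0: VC-HIT | VC [8]
  [6] addr=0x42 blk=8 s=0: VC-HIT | VC [4]
  [7] addr=0x41 blk=8 s=0: L1-HIT | VC [4]
  [8] addr=0x22 blk=4 s=0: VC-HIT | VC [8]
  [9] addr=0x20 blk=4 s=0: L1-HIT | VC [8]
  [10] addr=0x47 blk=8 s=0: VC-HIT | VC [4]
  [11] addr=0x26 blk=4 s=0: VC-HIT | VC [8]
  [12] addr=0x24 blk=4 s=0: L1-HIT | VC [8]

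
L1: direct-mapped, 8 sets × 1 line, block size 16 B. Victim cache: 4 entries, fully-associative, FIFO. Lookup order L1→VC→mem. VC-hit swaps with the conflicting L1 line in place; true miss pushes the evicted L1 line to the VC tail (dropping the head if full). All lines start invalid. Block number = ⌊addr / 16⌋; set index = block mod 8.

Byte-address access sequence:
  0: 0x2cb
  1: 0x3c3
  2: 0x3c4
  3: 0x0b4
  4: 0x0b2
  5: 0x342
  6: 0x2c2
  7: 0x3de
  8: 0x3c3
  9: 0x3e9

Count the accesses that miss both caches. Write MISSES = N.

0: 0x2cb (blk 44, set 4) → MISS  vc=[]
1: 0x3c3 (blk 60, set 4) → MISS  vc=[44]
2: 0x3c4 (blk 60, set 4) → L1-HIT  vc=[44]
3: 0xb4 (blk 11, set 3) → MISS  vc=[44]
4: 0xb2 (blk 11, set 3) → L1-HIT  vc=[44]
5: 0x342 (blk 52, set 4) → MISS  vc=[44, 60]
6: 0x2c2 (blk 44, set 4) → VC-HIT  vc=[52, 60]
7: 0x3de (blk 61, set 5) → MISS  vc=[52, 60]
8: 0x3c3 (blk 60, set 4) → VC-HIT  vc=[52, 44]
9: 0x3e9 (blk 62, set 6) → MISS  vc=[52, 44]

MISSES = 6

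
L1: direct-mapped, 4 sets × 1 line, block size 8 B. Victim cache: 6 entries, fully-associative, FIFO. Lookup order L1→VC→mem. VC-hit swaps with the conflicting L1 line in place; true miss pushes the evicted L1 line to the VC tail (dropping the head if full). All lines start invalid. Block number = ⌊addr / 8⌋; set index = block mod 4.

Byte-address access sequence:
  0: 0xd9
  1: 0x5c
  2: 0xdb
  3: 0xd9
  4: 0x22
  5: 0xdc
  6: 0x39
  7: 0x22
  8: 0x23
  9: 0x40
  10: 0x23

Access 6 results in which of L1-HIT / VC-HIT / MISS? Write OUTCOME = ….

  [0] addr=0xd9 blk=27 s=3: MISS | VC []
  [1] addr=0x5c blk=11 s=3: MISS | VC [27]
  [2] addr=0xdb blk=27 s=3: VC-HIT | VC [11]
  [3] addr=0xd9 blk=27 s=3: L1-HIT | VC [11]
  [4] addr=0x22 blk=4 s=0: MISS | VC [11]
  [5] addr=0xdc blk=27 s=3: L1-HIT | VC [11]
  [6] addr=0x39 blk=7 s=3: MISS | VC [11, 27]
  [7] addr=0x22 blk=4 s=0: L1-HIT | VC [11, 27]
  [8] addr=0x23 blk=4 s=0: L1-HIT | VC [11, 27]
  [9] addr=0x40 blk=8 s=0: MISS | VC [11, 27, 4]
  [10] addr=0x23 blk=4 s=0: VC-HIT | VC [11, 27, 8]

OUTCOME = MISS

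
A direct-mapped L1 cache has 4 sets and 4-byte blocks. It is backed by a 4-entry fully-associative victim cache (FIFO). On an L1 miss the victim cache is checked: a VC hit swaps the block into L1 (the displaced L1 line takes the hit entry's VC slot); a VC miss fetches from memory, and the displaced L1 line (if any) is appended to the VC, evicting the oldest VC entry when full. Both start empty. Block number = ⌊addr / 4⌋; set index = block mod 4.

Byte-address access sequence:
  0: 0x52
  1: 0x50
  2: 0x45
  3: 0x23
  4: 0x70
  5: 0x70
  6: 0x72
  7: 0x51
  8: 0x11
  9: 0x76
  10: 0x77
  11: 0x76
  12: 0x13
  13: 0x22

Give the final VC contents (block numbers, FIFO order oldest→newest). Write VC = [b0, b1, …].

VC = [28, 4, 20, 17]

#0 0x52→b20/s0 MISS; vc=[]
#1 0x50→b20/s0 L1-HIT; vc=[]
#2 0x45→b17/s1 MISS; vc=[]
#3 0x23→b8/s0 MISS; vc=[20]
#4 0x70→b28/s0 MISS; vc=[20,8]
#5 0x70→b28/s0 L1-HIT; vc=[20,8]
#6 0x72→b28/s0 L1-HIT; vc=[20,8]
#7 0x51→b20/s0 VC-HIT; vc=[28,8]
#8 0x11→b4/s0 MISS; vc=[28,8,20]
#9 0x76→b29/s1 MISS; vc=[28,8,20,17]
#10 0x77→b29/s1 L1-HIT; vc=[28,8,20,17]
#11 0x76→b29/s1 L1-HIT; vc=[28,8,20,17]
#12 0x13→b4/s0 L1-HIT; vc=[28,8,20,17]
#13 0x22→b8/s0 VC-HIT; vc=[28,4,20,17]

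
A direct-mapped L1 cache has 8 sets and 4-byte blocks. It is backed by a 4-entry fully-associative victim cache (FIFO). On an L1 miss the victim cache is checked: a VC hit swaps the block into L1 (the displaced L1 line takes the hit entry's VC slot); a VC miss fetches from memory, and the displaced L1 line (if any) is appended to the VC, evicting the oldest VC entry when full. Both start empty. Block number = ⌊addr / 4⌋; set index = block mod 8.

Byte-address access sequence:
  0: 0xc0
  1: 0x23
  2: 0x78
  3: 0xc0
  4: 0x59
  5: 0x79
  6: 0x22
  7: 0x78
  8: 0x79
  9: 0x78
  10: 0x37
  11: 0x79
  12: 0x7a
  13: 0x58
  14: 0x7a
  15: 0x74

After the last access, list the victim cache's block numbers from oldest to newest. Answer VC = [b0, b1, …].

VC = [48, 22, 13]

  [0] addr=0xc0 blk=48 s=0: MISS | VC []
  [1] addr=0x23 blk=8 s=0: MISS | VC [48]
  [2] addr=0x78 blk=30 s=6: MISS | VC [48]
  [3] addr=0xc0 blk=48 s=0: VC-HIT | VC [8]
  [4] addr=0x59 blk=22 s=6: MISS | VC [8, 30]
  [5] addr=0x79 blk=30 s=6: VC-HIT | VC [8, 22]
  [6] addr=0x22 blk=8 s=0: VC-HIT | VC [48, 22]
  [7] addr=0x78 blk=30 s=6: L1-HIT | VC [48, 22]
  [8] addr=0x79 blk=30 s=6: L1-HIT | VC [48, 22]
  [9] addr=0x78 blk=30 s=6: L1-HIT | VC [48, 22]
  [10] addr=0x37 blk=13 s=5: MISS | VC [48, 22]
  [11] addr=0x79 blk=30 s=6: L1-HIT | VC [48, 22]
  [12] addr=0x7a blk=30 s=6: L1-HIT | VC [48, 22]
  [13] addr=0x58 blk=22 s=6: VC-HIT | VC [48, 30]
  [14] addr=0x7a blk=30 s=6: VC-HIT | VC [48, 22]
  [15] addr=0x74 blk=29 s=5: MISS | VC [48, 22, 13]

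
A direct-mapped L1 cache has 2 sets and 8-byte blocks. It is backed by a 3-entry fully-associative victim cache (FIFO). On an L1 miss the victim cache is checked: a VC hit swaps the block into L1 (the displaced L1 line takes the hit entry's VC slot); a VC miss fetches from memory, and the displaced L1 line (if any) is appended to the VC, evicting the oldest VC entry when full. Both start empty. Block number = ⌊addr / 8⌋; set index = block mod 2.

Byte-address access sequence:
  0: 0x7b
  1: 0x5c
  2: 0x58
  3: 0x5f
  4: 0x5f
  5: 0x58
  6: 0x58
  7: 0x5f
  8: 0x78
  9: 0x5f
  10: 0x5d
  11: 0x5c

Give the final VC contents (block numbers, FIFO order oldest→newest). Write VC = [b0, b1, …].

#0 0x7b→b15/s1 MISS; vc=[]
#1 0x5c→b11/s1 MISS; vc=[15]
#2 0x58→b11/s1 L1-HIT; vc=[15]
#3 0x5f→b11/s1 L1-HIT; vc=[15]
#4 0x5f→b11/s1 L1-HIT; vc=[15]
#5 0x58→b11/s1 L1-HIT; vc=[15]
#6 0x58→b11/s1 L1-HIT; vc=[15]
#7 0x5f→b11/s1 L1-HIT; vc=[15]
#8 0x78→b15/s1 VC-HIT; vc=[11]
#9 0x5f→b11/s1 VC-HIT; vc=[15]
#10 0x5d→b11/s1 L1-HIT; vc=[15]
#11 0x5c→b11/s1 L1-HIT; vc=[15]

VC = [15]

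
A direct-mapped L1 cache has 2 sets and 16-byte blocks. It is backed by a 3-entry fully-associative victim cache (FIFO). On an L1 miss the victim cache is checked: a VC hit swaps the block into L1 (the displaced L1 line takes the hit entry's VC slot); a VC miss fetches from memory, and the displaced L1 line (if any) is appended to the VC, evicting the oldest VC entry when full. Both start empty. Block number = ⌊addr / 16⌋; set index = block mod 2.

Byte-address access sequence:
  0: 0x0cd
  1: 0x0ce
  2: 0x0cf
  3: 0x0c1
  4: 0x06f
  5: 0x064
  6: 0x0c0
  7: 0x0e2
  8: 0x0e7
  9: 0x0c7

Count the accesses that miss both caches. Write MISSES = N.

MISSES = 3

#0 0xcd→b12/s0 MISS; vc=[]
#1 0xce→b12/s0 L1-HIT; vc=[]
#2 0xcf→b12/s0 L1-HIT; vc=[]
#3 0xc1→b12/s0 L1-HIT; vc=[]
#4 0x6f→b6/s0 MISS; vc=[12]
#5 0x64→b6/s0 L1-HIT; vc=[12]
#6 0xc0→b12/s0 VC-HIT; vc=[6]
#7 0xe2→b14/s0 MISS; vc=[6,12]
#8 0xe7→b14/s0 L1-HIT; vc=[6,12]
#9 0xc7→b12/s0 VC-HIT; vc=[6,14]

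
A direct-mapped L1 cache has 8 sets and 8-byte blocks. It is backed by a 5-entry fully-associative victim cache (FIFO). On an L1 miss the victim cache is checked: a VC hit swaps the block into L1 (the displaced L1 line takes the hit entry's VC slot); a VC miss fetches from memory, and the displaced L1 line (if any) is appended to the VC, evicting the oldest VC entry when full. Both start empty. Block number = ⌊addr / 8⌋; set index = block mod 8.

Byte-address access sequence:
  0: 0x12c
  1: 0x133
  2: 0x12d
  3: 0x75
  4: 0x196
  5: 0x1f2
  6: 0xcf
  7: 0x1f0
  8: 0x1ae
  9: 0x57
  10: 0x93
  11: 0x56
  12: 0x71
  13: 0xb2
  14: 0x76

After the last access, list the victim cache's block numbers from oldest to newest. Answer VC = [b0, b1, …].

VC = [62, 37, 50, 18, 22]

#0 0x12c→b37/s5 MISS; vc=[]
#1 0x133→b38/s6 MISS; vc=[]
#2 0x12d→b37/s5 L1-HIT; vc=[]
#3 0x75→b14/s6 MISS; vc=[38]
#4 0x196→b50/s2 MISS; vc=[38]
#5 0x1f2→b62/s6 MISS; vc=[38,14]
#6 0xcf→b25/s1 MISS; vc=[38,14]
#7 0x1f0→b62/s6 L1-HIT; vc=[38,14]
#8 0x1ae→b53/s5 MISS; vc=[38,14,37]
#9 0x57→b10/s2 MISS; vc=[38,14,37,50]
#10 0x93→b18/s2 MISS; vc=[38,14,37,50,10]
#11 0x56→b10/s2 VC-HIT; vc=[38,14,37,50,18]
#12 0x71→b14/s6 VC-HIT; vc=[38,62,37,50,18]
#13 0xb2→b22/s6 MISS; vc=[62,37,50,18,14]
#14 0x76→b14/s6 VC-HIT; vc=[62,37,50,18,22]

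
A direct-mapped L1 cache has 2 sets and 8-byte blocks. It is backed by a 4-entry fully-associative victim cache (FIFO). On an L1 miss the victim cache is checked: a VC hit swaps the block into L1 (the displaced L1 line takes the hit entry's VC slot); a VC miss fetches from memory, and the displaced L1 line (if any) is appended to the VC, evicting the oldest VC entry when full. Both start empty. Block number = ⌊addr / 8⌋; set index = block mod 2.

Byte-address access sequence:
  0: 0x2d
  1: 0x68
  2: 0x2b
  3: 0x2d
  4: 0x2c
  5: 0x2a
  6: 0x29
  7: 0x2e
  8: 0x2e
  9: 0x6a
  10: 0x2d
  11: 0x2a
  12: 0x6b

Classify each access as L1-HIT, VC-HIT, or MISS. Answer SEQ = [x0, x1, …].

SEQ = [MISS, MISS, VC-HIT, L1-HIT, L1-HIT, L1-HIT, L1-HIT, L1-HIT, L1-HIT, VC-HIT, VC-HIT, L1-HIT, VC-HIT]

0: 0x2d (blk 5, set 1) → MISS  vc=[]
1: 0x68 (blk 13, set 1) → MISS  vc=[5]
2: 0x2b (blk 5, set 1) → VC-HIT  vc=[13]
3: 0x2d (blk 5, set 1) → L1-HIT  vc=[13]
4: 0x2c (blk 5, set 1) → L1-HIT  vc=[13]
5: 0x2a (blk 5, set 1) → L1-HIT  vc=[13]
6: 0x29 (blk 5, set 1) → L1-HIT  vc=[13]
7: 0x2e (blk 5, set 1) → L1-HIT  vc=[13]
8: 0x2e (blk 5, set 1) → L1-HIT  vc=[13]
9: 0x6a (blk 13, set 1) → VC-HIT  vc=[5]
10: 0x2d (blk 5, set 1) → VC-HIT  vc=[13]
11: 0x2a (blk 5, set 1) → L1-HIT  vc=[13]
12: 0x6b (blk 13, set 1) → VC-HIT  vc=[5]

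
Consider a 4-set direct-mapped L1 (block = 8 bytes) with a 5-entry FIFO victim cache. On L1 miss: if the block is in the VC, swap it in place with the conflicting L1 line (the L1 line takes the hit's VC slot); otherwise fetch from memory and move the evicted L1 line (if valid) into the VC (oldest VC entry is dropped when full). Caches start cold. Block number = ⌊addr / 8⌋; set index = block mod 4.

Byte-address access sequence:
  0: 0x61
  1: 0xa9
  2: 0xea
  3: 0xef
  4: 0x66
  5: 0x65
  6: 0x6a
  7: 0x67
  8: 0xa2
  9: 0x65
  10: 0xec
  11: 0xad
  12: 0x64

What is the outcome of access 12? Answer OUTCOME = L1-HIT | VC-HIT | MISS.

#0 0x61→b12/s0 MISS; vc=[]
#1 0xa9→b21/s1 MISS; vc=[]
#2 0xea→b29/s1 MISS; vc=[21]
#3 0xef→b29/s1 L1-HIT; vc=[21]
#4 0x66→b12/s0 L1-HIT; vc=[21]
#5 0x65→b12/s0 L1-HIT; vc=[21]
#6 0x6a→b13/s1 MISS; vc=[21,29]
#7 0x67→b12/s0 L1-HIT; vc=[21,29]
#8 0xa2→b20/s0 MISS; vc=[21,29,12]
#9 0x65→b12/s0 VC-HIT; vc=[21,29,20]
#10 0xec→b29/s1 VC-HIT; vc=[21,13,20]
#11 0xad→b21/s1 VC-HIT; vc=[29,13,20]
#12 0x64→b12/s0 L1-HIT; vc=[29,13,20]

OUTCOME = L1-HIT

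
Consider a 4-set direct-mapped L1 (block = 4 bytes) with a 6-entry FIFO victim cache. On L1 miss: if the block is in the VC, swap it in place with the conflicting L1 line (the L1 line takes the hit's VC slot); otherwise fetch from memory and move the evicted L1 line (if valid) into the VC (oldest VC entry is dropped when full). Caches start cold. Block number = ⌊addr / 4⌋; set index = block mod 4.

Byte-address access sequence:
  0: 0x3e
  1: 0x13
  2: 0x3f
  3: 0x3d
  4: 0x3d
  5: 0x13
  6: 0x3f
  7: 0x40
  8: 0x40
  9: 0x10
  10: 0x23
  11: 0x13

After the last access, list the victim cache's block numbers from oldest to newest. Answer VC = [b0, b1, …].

#0 0x3e→b15/s3 MISS; vc=[]
#1 0x13→b4/s0 MISS; vc=[]
#2 0x3f→b15/s3 L1-HIT; vc=[]
#3 0x3d→b15/s3 L1-HIT; vc=[]
#4 0x3d→b15/s3 L1-HIT; vc=[]
#5 0x13→b4/s0 L1-HIT; vc=[]
#6 0x3f→b15/s3 L1-HIT; vc=[]
#7 0x40→b16/s0 MISS; vc=[4]
#8 0x40→b16/s0 L1-HIT; vc=[4]
#9 0x10→b4/s0 VC-HIT; vc=[16]
#10 0x23→b8/s0 MISS; vc=[16,4]
#11 0x13→b4/s0 VC-HIT; vc=[16,8]

VC = [16, 8]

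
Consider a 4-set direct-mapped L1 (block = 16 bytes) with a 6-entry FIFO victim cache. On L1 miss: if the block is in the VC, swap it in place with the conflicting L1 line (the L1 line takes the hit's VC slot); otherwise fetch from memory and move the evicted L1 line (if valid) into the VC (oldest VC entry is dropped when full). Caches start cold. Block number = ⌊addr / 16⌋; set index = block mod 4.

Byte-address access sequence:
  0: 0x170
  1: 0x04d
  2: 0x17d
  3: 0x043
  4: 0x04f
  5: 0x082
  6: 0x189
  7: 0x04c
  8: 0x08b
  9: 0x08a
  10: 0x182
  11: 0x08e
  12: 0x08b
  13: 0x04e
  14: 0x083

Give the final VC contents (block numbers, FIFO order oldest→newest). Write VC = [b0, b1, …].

#0 0x170→b23/s3 MISS; vc=[]
#1 0x4d→b4/s0 MISS; vc=[]
#2 0x17d→b23/s3 L1-HIT; vc=[]
#3 0x43→b4/s0 L1-HIT; vc=[]
#4 0x4f→b4/s0 L1-HIT; vc=[]
#5 0x82→b8/s0 MISS; vc=[4]
#6 0x189→b24/s0 MISS; vc=[4,8]
#7 0x4c→b4/s0 VC-HIT; vc=[24,8]
#8 0x8b→b8/s0 VC-HIT; vc=[24,4]
#9 0x8a→b8/s0 L1-HIT; vc=[24,4]
#10 0x182→b24/s0 VC-HIT; vc=[8,4]
#11 0x8e→b8/s0 VC-HIT; vc=[24,4]
#12 0x8b→b8/s0 L1-HIT; vc=[24,4]
#13 0x4e→b4/s0 VC-HIT; vc=[24,8]
#14 0x83→b8/s0 VC-HIT; vc=[24,4]

VC = [24, 4]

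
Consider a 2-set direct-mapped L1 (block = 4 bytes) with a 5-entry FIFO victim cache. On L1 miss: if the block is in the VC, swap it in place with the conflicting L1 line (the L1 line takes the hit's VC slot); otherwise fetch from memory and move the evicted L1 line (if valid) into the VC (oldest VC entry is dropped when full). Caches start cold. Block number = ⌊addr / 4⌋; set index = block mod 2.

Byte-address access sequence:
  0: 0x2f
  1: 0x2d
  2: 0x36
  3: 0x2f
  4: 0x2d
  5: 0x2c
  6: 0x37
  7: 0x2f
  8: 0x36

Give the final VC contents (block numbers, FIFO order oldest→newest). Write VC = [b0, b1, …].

0: 0x2f (blk 11, set 1) → MISS  vc=[]
1: 0x2d (blk 11, set 1) → L1-HIT  vc=[]
2: 0x36 (blk 13, set 1) → MISS  vc=[11]
3: 0x2f (blk 11, set 1) → VC-HIT  vc=[13]
4: 0x2d (blk 11, set 1) → L1-HIT  vc=[13]
5: 0x2c (blk 11, set 1) → L1-HIT  vc=[13]
6: 0x37 (blk 13, set 1) → VC-HIT  vc=[11]
7: 0x2f (blk 11, set 1) → VC-HIT  vc=[13]
8: 0x36 (blk 13, set 1) → VC-HIT  vc=[11]

VC = [11]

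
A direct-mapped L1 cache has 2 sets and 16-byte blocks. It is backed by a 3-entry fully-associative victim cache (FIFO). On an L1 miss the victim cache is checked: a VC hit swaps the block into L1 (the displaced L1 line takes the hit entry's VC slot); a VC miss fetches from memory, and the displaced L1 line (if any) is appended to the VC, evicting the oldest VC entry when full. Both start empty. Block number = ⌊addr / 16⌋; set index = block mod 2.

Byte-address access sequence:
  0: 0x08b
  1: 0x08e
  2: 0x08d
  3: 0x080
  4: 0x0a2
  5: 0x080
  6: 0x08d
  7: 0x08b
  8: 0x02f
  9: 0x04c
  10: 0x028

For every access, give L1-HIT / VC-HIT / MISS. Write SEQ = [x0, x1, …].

SEQ = [MISS, L1-HIT, L1-HIT, L1-HIT, MISS, VC-HIT, L1-HIT, L1-HIT, MISS, MISS, VC-HIT]

  [0] addr=0x8b blk=8 s=0: MISS | VC []
  [1] addr=0x8e blk=8 s=0: L1-HIT | VC []
  [2] addr=0x8d blk=8 s=0: L1-HIT | VC []
  [3] addr=0x80 blk=8 s=0: L1-HIT | VC []
  [4] addr=0xa2 blk=10 s=0: MISS | VC [8]
  [5] addr=0x80 blk=8 s=0: VC-HIT | VC [10]
  [6] addr=0x8d blk=8 s=0: L1-HIT | VC [10]
  [7] addr=0x8b blk=8 s=0: L1-HIT | VC [10]
  [8] addr=0x2f blk=2 s=0: MISS | VC [10, 8]
  [9] addr=0x4c blk=4 s=0: MISS | VC [10, 8, 2]
  [10] addr=0x28 blk=2 s=0: VC-HIT | VC [10, 8, 4]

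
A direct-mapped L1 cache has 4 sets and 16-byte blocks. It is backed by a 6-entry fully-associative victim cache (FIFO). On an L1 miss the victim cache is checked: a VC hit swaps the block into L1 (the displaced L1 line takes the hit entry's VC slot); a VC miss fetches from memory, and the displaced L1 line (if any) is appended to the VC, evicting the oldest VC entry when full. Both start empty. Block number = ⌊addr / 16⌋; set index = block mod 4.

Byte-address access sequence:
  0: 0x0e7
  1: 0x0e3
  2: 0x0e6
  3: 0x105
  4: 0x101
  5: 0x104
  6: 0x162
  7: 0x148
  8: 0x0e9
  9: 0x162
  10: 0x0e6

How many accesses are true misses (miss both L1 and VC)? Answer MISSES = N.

MISSES = 4

#0 0xe7→b14/s2 MISS; vc=[]
#1 0xe3→b14/s2 L1-HIT; vc=[]
#2 0xe6→b14/s2 L1-HIT; vc=[]
#3 0x105→b16/s0 MISS; vc=[]
#4 0x101→b16/s0 L1-HIT; vc=[]
#5 0x104→b16/s0 L1-HIT; vc=[]
#6 0x162→b22/s2 MISS; vc=[14]
#7 0x148→b20/s0 MISS; vc=[14,16]
#8 0xe9→b14/s2 VC-HIT; vc=[22,16]
#9 0x162→b22/s2 VC-HIT; vc=[14,16]
#10 0xe6→b14/s2 VC-HIT; vc=[22,16]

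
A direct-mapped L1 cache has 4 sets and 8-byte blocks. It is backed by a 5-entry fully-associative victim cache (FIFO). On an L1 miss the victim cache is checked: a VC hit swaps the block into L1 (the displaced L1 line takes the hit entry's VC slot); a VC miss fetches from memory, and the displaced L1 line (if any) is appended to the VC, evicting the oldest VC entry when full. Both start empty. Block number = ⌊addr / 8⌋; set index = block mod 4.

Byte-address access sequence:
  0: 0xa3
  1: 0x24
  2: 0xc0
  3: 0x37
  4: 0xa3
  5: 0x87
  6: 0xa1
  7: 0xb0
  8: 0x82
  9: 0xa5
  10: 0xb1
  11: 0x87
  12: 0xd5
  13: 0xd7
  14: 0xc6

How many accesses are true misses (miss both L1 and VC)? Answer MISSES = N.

#0 0xa3→b20/s0 MISS; vc=[]
#1 0x24→b4/s0 MISS; vc=[20]
#2 0xc0→b24/s0 MISS; vc=[20,4]
#3 0x37→b6/s2 MISS; vc=[20,4]
#4 0xa3→b20/s0 VC-HIT; vc=[24,4]
#5 0x87→b16/s0 MISS; vc=[24,4,20]
#6 0xa1→b20/s0 VC-HIT; vc=[24,4,16]
#7 0xb0→b22/s2 MISS; vc=[24,4,16,6]
#8 0x82→b16/s0 VC-HIT; vc=[24,4,20,6]
#9 0xa5→b20/s0 VC-HIT; vc=[24,4,16,6]
#10 0xb1→b22/s2 L1-HIT; vc=[24,4,16,6]
#11 0x87→b16/s0 VC-HIT; vc=[24,4,20,6]
#12 0xd5→b26/s2 MISS; vc=[24,4,20,6,22]
#13 0xd7→b26/s2 L1-HIT; vc=[24,4,20,6,22]
#14 0xc6→b24/s0 VC-HIT; vc=[16,4,20,6,22]

MISSES = 7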